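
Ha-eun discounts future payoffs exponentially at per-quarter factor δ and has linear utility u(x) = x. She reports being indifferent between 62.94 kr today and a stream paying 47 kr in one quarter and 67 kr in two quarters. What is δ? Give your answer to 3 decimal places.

The stream is worth 47δ + 67δ² today, so 47δ + 67δ² = 62.94.
So 67δ² + 47δ − 62.94 = 0.
δ = (−47 + √(47² + 4·67·62.94)) / (2·67) = (−47 + √19076.92) / 134 ≈ 0.680.

δ ≈ 0.680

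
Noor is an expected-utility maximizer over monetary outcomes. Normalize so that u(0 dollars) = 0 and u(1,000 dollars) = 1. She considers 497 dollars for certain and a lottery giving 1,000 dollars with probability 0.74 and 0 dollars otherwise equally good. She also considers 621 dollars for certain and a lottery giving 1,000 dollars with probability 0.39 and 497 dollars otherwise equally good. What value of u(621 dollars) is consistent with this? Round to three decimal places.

0.841

From the first indifference, u(497 dollars) = 0.74·u(1,000 dollars) + 0.26·u(0 dollars) = 0.74·1 + 0.26·0 = 0.74.
Then u(621 dollars) = 0.39·u(1,000 dollars) + 0.61·u(497 dollars) = 0.39·1.00 + 0.61·0.74 = 0.8414.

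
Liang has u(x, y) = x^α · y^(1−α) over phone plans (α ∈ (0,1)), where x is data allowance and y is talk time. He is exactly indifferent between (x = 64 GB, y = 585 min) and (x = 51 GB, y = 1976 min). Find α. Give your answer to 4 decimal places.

α ≈ 0.8428

Set the two utilities equal: 64^α·585^(1−α) = 51^α·1976^(1−α).
(64/51)^α = (1976/585)^(1−α); take logs: α·ln(64/51) = (1−α)·ln(1976/585), i.e. α·0.2270575 = (1−α)·1.2172180.
Thus α·(1.4442755) = 1.2172180, so α = 1.2172180/1.4442755 ≈ 0.8428.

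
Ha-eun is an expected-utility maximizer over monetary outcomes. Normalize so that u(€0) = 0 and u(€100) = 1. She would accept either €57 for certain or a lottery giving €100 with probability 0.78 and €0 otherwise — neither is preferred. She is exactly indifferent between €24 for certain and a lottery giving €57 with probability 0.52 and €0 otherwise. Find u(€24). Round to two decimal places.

0.41

From the first indifference, u(€57) = 0.78·u(€100) + 0.22·u(€0) = 0.78·1 + 0.22·0 = 0.78.
The second indifference gives u(€24) = 0.52·u(€57) + 0.48·u(€0) = 0.52·0.78 + 0.48·0.00 = 0.4056.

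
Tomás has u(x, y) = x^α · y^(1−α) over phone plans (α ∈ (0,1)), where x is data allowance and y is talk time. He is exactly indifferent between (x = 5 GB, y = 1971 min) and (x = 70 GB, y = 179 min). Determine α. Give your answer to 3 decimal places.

α ≈ 0.476

Set the two utilities equal: 5^α·1971^(1−α) = 70^α·179^(1−α).
Rearrange to (5/70)^α = (179/1971)^(1−α) and take logs: α·-2.639057 = (1−α)·-2.398911.
Thus α·(-5.037968) = -2.398911, so α = -2.398911/-5.037968 ≈ 0.476.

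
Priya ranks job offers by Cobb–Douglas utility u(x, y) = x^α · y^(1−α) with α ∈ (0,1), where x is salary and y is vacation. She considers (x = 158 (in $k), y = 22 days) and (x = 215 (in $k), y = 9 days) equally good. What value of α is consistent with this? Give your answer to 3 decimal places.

Indifference: 158^α · 22^(1−α) = 215^α · 9^(1−α).
Rearrange to (158/215)^α = (9/22)^(1−α) and take logs: α·-0.308043 = (1−α)·-0.893818.
With A = -0.308043 and B = -0.893818: α·A = (1−α)·B, so α = B/(A+B) = -0.893818/-1.201861 ≈ 0.744.

α ≈ 0.744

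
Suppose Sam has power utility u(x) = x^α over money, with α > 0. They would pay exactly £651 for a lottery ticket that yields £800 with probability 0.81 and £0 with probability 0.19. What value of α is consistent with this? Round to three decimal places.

Since u(0) = 0, the lottery's EU is 0.81·800^α.
Indifference: 651^α = 0.81·800^α, so (651/800)^α = 0.81.
α = ln(0.81) / ln(651/800) = -0.210721/-0.206102 ≈ 1.022.

α ≈ 1.022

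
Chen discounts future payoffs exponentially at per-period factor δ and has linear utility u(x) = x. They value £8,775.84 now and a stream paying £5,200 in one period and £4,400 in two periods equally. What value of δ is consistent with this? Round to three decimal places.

Present value of the stream is 5200·δ + 4400·δ². Indifference gives 5200δ + 4400δ² = 8775.84.
So 4400δ² + 5200δ − 8775.84 = 0.
By the quadratic formula (taking the positive root), δ = (−5200 + √181494784.00) / 8800 ≈ 0.940.

δ ≈ 0.940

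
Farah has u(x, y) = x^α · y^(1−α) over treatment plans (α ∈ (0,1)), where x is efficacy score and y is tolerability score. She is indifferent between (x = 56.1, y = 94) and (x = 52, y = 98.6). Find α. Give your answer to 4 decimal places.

α ≈ 0.3863

The Cobb–Douglas utilities coincide, so 56.1^α·94^(1−α) = 52^α·98.6^(1−α).
Rearrange to (56.1/52)^α = (98.6/94)^(1−α) and take logs: α·0.0758921 = (1−α)·0.0477765.
With A = 0.0758921 and B = 0.0477765: α·A = (1−α)·B, so α = B/(A+B) = 0.0477765/0.1236686 ≈ 0.3863.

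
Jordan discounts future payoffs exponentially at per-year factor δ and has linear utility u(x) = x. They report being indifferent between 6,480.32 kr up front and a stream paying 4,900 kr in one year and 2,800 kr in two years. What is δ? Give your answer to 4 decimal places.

Present value of the stream is 4900·δ + 2800·δ². Indifference gives 4900δ + 2800δ² = 6480.32.
That is, 2800δ² + 4900δ − 6480.32 = 0, a quadratic in δ.
δ = (−4900 + √(4900² + 4·2800·6480.32)) / (2·2800) = (−4900 + √96589584.00) / 5600 ≈ 0.8800.

δ ≈ 0.8800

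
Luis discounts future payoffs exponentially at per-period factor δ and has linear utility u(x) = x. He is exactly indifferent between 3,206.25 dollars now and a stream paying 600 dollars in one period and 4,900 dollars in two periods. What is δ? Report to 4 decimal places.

δ ≈ 0.7500

Present value of the stream is 600·δ + 4900·δ². Indifference gives 600δ + 4900δ² = 3206.25.
That is, 4900δ² + 600δ − 3206.25 = 0, a quadratic in δ.
The positive root is δ = [−600 + √(600² + 4·4900·3206.25)] / (2·4900) = (−600 + 7950.000)/9800 ≈ 0.7500.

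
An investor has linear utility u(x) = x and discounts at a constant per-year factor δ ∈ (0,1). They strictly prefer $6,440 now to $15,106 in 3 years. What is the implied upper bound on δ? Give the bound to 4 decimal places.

Comparing present values: 6440 > δ^3·15106.
Dividing by 15106: δ^3 < 0.42632. Both sides are positive, so the cube root keeps the direction.
δ < 0.42632^(1/3) = 0.7526.

δ < 0.7526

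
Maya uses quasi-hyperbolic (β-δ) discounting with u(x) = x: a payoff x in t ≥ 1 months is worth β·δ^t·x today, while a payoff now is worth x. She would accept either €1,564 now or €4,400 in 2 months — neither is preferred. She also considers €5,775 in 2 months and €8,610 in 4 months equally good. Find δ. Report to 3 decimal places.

δ ≈ 0.819

From the later pair, β·δ^2·5775 = β·δ^4·8610; dividing through, δ^2 = 5775/8610 = 0.67073, so δ = 0.81898.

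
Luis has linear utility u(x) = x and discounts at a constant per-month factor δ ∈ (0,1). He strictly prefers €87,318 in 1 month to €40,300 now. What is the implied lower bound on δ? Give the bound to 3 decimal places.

δ > 0.462

The preference means 40300 < δ·87318.
So δ > 40300/87318 = 0.46153.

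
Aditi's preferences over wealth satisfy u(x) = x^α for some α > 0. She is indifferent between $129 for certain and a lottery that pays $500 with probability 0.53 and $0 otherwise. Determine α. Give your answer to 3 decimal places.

α ≈ 0.469

The lottery's expected utility is 0.53·u(500) + 0.47·u(0) = 0.53·500^α (since u(0) = 0 for α > 0).
Indifference: 129^α = 0.53·500^α, so (129/500)^α = 0.53.
Taking logs: α·ln(129/500) = ln(0.53), so α = -0.634878 / -1.354796 ≈ 0.469.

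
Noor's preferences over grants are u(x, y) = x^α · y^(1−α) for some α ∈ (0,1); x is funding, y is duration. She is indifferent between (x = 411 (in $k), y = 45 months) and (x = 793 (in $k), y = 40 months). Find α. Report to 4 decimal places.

α ≈ 0.1520

Set the two utilities equal: 411^α·45^(1−α) = 793^α·40^(1−α).
Rearrange to (411/793)^α = (40/45)^(1−α) and take logs: α·-0.6572300 = (1−α)·-0.1177830.
So α/(1−α) = (-0.1177830)/(-0.6572300) = 0.1792112, and α = 0.1792112/1.1792112 ≈ 0.1520.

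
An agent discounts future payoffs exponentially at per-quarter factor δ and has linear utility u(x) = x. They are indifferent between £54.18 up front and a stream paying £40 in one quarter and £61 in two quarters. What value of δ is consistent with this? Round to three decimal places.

δ ≈ 0.670

Equating present values: 54.18 = 40δ + 61δ².
Rearranged: 61δ² + 40δ − 54.18 = 0.
By the quadratic formula (taking the positive root), δ = (−40 + √14819.92) / 122 ≈ 0.670.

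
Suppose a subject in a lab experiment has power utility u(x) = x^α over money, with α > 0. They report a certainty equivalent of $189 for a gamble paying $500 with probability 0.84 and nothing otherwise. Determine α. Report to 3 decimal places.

α ≈ 0.179

EU(lottery) = 0.84·500^α + 0.16·0 = 0.84·500^α.
Setting u(189) equal to that: 189^α = 0.84·500^α ⇒ (189/500)^α = 0.84.
α = ln(0.84) / ln(189/500) = -0.174353/-0.972861 ≈ 0.179.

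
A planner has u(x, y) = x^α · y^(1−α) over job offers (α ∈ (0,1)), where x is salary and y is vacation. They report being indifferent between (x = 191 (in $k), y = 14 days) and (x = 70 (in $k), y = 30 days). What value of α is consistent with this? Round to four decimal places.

α ≈ 0.4316

Indifference: 191^α · 14^(1−α) = 70^α · 30^(1−α).
Taking logs: α·ln 191 + (1−α)·ln 14 = α·ln 70 + (1−α)·ln 30, i.e. α·1.0037782 = (1−α)·0.7621401.
With A = 1.0037782 and B = 0.7621401: α·A = (1−α)·B, so α = B/(A+B) = 0.7621401/1.7659183 ≈ 0.4316.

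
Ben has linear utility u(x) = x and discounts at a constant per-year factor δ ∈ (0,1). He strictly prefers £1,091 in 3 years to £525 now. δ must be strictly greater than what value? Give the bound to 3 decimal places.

The preference means 525 < δ^3·1091.
Dividing by 1091: δ^3 > 0.48121. Both sides are positive, so the cube root keeps the direction.
δ > (525/1091)^(1/3) ≈ 0.784.

δ > 0.784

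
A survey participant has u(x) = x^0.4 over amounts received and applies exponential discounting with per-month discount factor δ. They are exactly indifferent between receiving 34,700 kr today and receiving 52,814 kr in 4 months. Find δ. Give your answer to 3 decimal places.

δ ≈ 0.959

The payoff in 4 months is discounted by δ^4, so u(34700) = δ^4·u(52814) and δ^4 = u(34700)/u(52814).
With u(x) = x^0.4: δ^4 = 34700^0.4/52814^0.4 = (34700/52814)^0.4 = 0.84534.
Taking the 4th root: δ = 0.84534^(1/4) ≈ 0.959.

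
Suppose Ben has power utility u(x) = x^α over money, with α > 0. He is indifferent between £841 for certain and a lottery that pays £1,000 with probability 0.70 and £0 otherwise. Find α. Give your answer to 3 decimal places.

The lottery's expected utility is 0.70·u(1000) + 0.30·u(0) = 0.70·1000^α (since u(0) = 0 for α > 0).
Indifference: 841^α = 0.70·1000^α, so (841/1000)^α = 0.70.
α = ln(0.70) / ln(841/1000) = -0.356675/-0.173164 ≈ 2.060.

α ≈ 2.060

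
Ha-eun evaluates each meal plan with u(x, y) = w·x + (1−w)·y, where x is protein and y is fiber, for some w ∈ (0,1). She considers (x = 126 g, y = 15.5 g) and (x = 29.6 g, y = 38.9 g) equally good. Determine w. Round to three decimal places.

Indifference: w·126 + (1−w)·15.5 = w·29.6 + (1−w)·38.9.
Rearranging, 96.4·w − 23.4·(1−w) = 0.
So w/(1−w) = 23.4/96.4 = 0.2427, giving w = 23.4/(96.4+23.4) = 0.195.

w = 0.195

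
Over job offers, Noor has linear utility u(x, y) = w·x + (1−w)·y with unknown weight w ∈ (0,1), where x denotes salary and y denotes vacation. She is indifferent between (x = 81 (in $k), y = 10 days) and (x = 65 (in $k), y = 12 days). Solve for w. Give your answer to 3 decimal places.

u(81,10) = u(65,12) means w·81 + (1−w)·10 = w·65 + (1−w)·12.
Collecting terms: w·16 = (1−w)·2.
Hence w = 2/(16+2) = 2/18 = 0.111.

w = 0.111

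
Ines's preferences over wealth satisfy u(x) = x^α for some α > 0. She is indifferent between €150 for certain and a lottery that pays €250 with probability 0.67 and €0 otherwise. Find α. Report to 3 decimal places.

α ≈ 0.784

The lottery's expected utility is 0.67·u(250) + 0.33·u(0) = 0.67·250^α (since u(0) = 0 for α > 0).
Equating: 150^α = 0.67·250^α, i.e. 0.6000^α = 0.67.
Take logs: α = ln 0.67 / ln(150/250) ≈ 0.78398.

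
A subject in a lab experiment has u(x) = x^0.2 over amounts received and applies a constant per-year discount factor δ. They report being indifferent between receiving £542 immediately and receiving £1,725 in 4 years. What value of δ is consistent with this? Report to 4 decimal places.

Equating discounted utilities: u(542) = δ^4·u(1725) ⇒ δ^4 = u(542)/u(1725).
With u(x) = x^0.2: δ^4 = 542^0.2/1725^0.2 = (542/1725)^0.2 = 0.79331.
Hence δ = (0.79331)^(1/4) = 0.943758.

δ ≈ 0.9438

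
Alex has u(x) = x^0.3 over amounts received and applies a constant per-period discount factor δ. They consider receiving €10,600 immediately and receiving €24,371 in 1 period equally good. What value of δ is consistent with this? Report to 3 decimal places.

Equating discounted utilities: u(10600) = δ·u(24371) ⇒ δ = u(10600)/u(24371).
Since u(x) = x^0.3, δ = (10600/24371)^0.3 = 0.43494^0.3 = 0.77899.

δ ≈ 0.779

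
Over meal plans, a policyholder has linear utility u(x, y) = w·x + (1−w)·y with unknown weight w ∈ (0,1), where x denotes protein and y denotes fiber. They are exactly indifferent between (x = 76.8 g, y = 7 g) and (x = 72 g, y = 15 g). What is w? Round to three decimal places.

w = 0.625

u(76.8,7) = u(72,15) means w·76.8 + (1−w)·7 = w·72 + (1−w)·15.
w·(76.8−72) = (1−w)·(15−7), i.e. w·4.8 = (1−w)·8.
Hence w = 8/(4.8+8) = 8/12.8 = 0.625.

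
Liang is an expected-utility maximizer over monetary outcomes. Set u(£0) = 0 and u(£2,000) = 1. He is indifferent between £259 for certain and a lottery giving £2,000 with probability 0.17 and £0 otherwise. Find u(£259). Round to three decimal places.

0.170

The indifference gives u(£259) = 0.17·u(£2,000) + 0.83·u(£0) = 0.17·1 + 0.83·0 = 0.17.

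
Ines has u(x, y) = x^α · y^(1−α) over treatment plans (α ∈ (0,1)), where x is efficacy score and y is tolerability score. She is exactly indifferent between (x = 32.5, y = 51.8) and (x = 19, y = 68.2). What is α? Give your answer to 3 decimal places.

Indifference: 32.5^α · 51.8^(1−α) = 19^α · 68.2^(1−α).
Rearrange to (32.5/19)^α = (68.2/51.8)^(1−α) and take logs: α·0.536801 = (1−α)·0.275054.
With A = 0.536801 and B = 0.275054: α·A = (1−α)·B, so α = B/(A+B) = 0.275054/0.811855 ≈ 0.339.

α ≈ 0.339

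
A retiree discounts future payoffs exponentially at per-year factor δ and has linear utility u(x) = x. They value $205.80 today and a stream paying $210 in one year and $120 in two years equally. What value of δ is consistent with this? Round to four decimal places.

Equating present values: 205.80 = 210δ + 120δ².
Rearranged: 120δ² + 210δ − 205.80 = 0.
δ = (−210 + √(210² + 4·120·205.80)) / (2·120) = (−210 + √142884.00) / 240 ≈ 0.7000.

δ ≈ 0.7000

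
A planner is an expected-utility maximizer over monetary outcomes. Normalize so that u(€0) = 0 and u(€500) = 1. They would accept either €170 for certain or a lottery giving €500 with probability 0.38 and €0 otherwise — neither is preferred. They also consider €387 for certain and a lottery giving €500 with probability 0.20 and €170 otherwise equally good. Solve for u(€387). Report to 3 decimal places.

0.504

The first gamble pins u(€170): it must equal 0.38·1 + 0.62·0 = 0.38.
Chaining: u(€387) = 0.20·1.00 + 0.80·0.38 = 0.5040.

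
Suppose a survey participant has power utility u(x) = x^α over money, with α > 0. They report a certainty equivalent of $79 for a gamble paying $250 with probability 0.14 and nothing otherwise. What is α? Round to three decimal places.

The lottery's expected utility is 0.14·u(250) + 0.86·u(0) = 0.14·250^α (since u(0) = 0 for α > 0).
Equating: 79^α = 0.14·250^α, i.e. 0.3160^α = 0.14.
Take logs: α = ln 0.14 / ln(79/250) ≈ 1.70668.

α ≈ 1.707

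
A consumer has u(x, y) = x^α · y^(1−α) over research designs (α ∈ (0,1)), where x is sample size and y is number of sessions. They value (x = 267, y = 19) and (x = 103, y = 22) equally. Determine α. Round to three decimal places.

α ≈ 0.133

Indifference: 267^α · 19^(1−α) = 103^α · 22^(1−α).
Rearrange to (267/103)^α = (22/19)^(1−α) and take logs: α·0.952520 = (1−α)·0.146603.
So α/(1−α) = (0.146603)/(0.952520) = 0.153911, and α = 0.153911/1.153911 ≈ 0.133.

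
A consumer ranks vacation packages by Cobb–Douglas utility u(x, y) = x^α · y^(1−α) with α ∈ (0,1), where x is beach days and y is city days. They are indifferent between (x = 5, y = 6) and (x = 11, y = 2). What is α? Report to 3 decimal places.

α ≈ 0.582

Set the two utilities equal: 5^α·6^(1−α) = 11^α·2^(1−α).
(5/11)^α = (2/6)^(1−α); take logs: α·ln(5/11) = (1−α)·ln(2/6), i.e. α·-0.788457 = (1−α)·-1.098612.
So α/(1−α) = (-1.098612)/(-0.788457) = 1.393370, and α = 1.393370/2.393370 ≈ 0.582.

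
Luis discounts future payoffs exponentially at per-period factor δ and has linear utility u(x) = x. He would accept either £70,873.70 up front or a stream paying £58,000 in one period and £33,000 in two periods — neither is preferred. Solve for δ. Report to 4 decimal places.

δ ≈ 0.8300

Equating present values: 70873.70 = 58000δ + 33000δ².
So 33000δ² + 58000δ − 70873.70 = 0.
δ = (−58000 + √(58000² + 4·33000·70873.70)) / (2·33000) = (−58000 + √12719328400.00) / 66000 ≈ 0.8300.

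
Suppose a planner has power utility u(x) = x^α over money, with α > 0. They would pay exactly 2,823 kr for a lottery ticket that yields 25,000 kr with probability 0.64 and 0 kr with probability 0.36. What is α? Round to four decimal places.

α ≈ 0.2046

Since u(0) = 0, the lottery's EU is 0.64·25000^α.
Setting u(2823) equal to that: 2823^α = 0.64·25000^α ⇒ (2823/25000)^α = 0.64.
Take logs: α = ln 0.64 / ln(2823/25000) ≈ 0.204618.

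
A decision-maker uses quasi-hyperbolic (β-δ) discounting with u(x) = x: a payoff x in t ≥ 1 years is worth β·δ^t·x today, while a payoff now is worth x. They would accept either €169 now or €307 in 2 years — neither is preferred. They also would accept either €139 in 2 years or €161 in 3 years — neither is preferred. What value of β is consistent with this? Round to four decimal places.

Both payoffs in the second observation are in the future, so β drops out: δ^2·139 = δ^3·161 ⇒ δ = 139/161 = 0.86335.
Now use the now-vs-future pair: 169 = β·δ^2·307 gives β = 169/(0.74538·307) ≈ 0.7385.

β ≈ 0.7385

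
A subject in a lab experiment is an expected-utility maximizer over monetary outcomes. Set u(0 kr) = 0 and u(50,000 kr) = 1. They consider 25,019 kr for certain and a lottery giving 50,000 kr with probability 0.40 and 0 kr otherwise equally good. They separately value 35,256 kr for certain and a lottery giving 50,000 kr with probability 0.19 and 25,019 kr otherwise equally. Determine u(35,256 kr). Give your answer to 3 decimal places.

0.514

The first gamble pins u(25,019 kr): it must equal 0.40·1 + 0.60·0 = 0.40.
The second indifference gives u(35,256 kr) = 0.19·u(50,000 kr) + 0.81·u(25,019 kr) = 0.19·1.00 + 0.81·0.40 = 0.5140.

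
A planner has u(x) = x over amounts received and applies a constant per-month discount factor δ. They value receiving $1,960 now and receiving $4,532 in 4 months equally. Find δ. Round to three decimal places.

The payoff in 4 months is discounted by δ^4, so u(1960) = δ^4·u(4532) and δ^4 = u(1960)/u(4532).
With u(x) = x: δ^4 = 1960/4532 = 0.43248.
Taking the 4th root: δ = 0.43248^(1/4) ≈ 0.811.

δ ≈ 0.811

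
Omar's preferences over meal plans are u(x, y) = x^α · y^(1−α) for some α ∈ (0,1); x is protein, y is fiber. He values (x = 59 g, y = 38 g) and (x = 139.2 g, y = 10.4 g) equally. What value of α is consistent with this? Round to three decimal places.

Indifference: 59^α · 38^(1−α) = 139.2^α · 10.4^(1−α).
(59/139.2)^α = (10.4/38)^(1−α); take logs: α·ln(59/139.2) = (1−α)·ln(10.4/38), i.e. α·-0.858374 = (1−α)·-1.295780.
So α/(1−α) = (-1.295780)/(-0.858374) = 1.509575, and α = 1.509575/2.509575 ≈ 0.602.

α ≈ 0.602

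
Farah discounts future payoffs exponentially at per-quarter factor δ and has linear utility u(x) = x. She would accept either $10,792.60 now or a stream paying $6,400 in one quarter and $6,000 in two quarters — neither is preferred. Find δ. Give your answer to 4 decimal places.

Present value of the stream is 6400·δ + 6000·δ². Indifference gives 6400δ + 6000δ² = 10792.60.
That is, 6000δ² + 6400δ − 10792.60 = 0, a quadratic in δ.
δ = (−6400 + √(6400² + 4·6000·10792.60)) / (2·6000) = (−6400 + √299982400.00) / 12000 ≈ 0.9100.

δ ≈ 0.9100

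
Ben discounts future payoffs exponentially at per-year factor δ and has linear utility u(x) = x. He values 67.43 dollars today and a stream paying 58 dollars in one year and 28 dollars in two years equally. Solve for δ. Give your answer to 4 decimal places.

Equating present values: 67.43 = 58δ + 28δ².
Rearranged: 28δ² + 58δ − 67.43 = 0.
δ = (−58 + √(58² + 4·28·67.43)) / (2·28) = (−58 + √10916.16) / 56 ≈ 0.8300.

δ ≈ 0.8300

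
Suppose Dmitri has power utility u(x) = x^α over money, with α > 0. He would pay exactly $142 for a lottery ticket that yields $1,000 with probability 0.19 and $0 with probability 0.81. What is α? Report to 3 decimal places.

α ≈ 0.851

Since u(0) = 0, the lottery's EU is 0.19·1000^α.
Setting u(142) equal to that: 142^α = 0.19·1000^α ⇒ (142/1000)^α = 0.19.
Take logs: α = ln 0.19 / ln(142/1000) ≈ 0.85082.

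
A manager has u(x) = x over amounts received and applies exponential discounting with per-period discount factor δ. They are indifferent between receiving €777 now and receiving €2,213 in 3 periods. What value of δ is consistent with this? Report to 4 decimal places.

δ ≈ 0.7055

Equating discounted utilities: u(777) = δ^3·u(2213) ⇒ δ^3 = u(777)/u(2213).
With u(x) = x: δ^3 = 777/2213 = 0.35111.
Taking the cube root: δ = 0.35111^(1/3) ≈ 0.7055.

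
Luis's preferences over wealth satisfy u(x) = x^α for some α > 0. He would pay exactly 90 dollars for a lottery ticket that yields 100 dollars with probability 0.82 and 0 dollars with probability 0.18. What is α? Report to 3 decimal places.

α ≈ 1.884

Since u(0) = 0, the lottery's EU is 0.82·100^α.
Setting u(90) equal to that: 90^α = 0.82·100^α ⇒ (90/100)^α = 0.82.
Take logs: α = ln 0.82 / ln(90/100) ≈ 1.88354.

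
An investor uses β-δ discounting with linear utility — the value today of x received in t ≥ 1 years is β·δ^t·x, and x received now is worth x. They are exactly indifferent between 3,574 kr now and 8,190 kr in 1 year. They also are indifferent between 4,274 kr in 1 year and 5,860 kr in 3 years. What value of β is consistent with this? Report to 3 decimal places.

β ≈ 0.511

From the later pair, β·δ^1·4274 = β·δ^3·5860; dividing through, δ^2 = 4274/5860 = 0.72935, so δ = 0.85402.
Substituting δ into 3574 = β·δ·8190: β = 3574/(6994.430) ≈ 0.511.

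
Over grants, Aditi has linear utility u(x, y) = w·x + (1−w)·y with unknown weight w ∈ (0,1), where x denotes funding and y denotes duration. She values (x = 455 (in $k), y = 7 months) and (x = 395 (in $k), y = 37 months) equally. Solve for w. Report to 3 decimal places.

Equating utilities: w·455 + (1−w)·7 = w·395 + (1−w)·37.
Rearranging, 60·w − 30·(1−w) = 0.
Hence w = 30/(60+30) = 30/90 = 0.333.

w = 0.333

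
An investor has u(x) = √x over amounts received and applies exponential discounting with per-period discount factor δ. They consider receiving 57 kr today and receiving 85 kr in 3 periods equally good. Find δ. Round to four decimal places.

δ ≈ 0.9356

The payoff in 3 periods is discounted by δ^3, so u(57) = δ^3·u(85) and δ^3 = u(57)/u(85).
With u(x) = √x: δ^3 = √57/√85 = √(57/85) = 0.81889.
Taking the cube root: δ = 0.81889^(1/3) ≈ 0.9356.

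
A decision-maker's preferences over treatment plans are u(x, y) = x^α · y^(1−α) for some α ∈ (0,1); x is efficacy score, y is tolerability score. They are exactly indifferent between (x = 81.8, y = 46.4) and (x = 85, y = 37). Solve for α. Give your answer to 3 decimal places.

Set the two utilities equal: 81.8^α·46.4^(1−α) = 85^α·37^(1−α).
(81.8/85)^α = (37/46.4)^(1−α); take logs: α·ln(81.8/85) = (1−α)·ln(37/46.4), i.e. α·-0.038374 = (1−α)·-0.226382.
Thus α·(-0.264756) = -0.226382, so α = -0.226382/-0.264756 ≈ 0.855.

α ≈ 0.855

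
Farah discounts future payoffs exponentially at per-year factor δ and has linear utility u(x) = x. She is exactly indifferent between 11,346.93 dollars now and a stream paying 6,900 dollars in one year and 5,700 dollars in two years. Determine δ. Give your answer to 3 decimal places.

δ ≈ 0.930

The stream is worth 6900δ + 5700δ² today, so 6900δ + 5700δ² = 11346.93.
That is, 5700δ² + 6900δ − 11346.93 = 0, a quadratic in δ.
By the quadratic formula (taking the positive root), δ = (−6900 + √306320004.00) / 11400 ≈ 0.930.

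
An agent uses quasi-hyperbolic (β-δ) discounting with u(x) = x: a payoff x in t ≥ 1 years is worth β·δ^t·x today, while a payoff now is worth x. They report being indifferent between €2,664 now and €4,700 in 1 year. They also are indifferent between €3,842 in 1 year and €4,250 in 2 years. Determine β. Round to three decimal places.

β ≈ 0.627

The second indifference involves only future payoffs, so β cancels: β·δ^1·3842 = β·δ^2·4250, giving δ = 3842/4250 = 0.90400.
Now use the now-vs-future pair: 2664 = β·δ·4700 gives β = 2664/(0.90400·4700) ≈ 0.627.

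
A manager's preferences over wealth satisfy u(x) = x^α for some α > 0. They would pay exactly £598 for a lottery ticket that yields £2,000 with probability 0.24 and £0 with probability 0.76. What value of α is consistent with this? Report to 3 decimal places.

α ≈ 1.182

The lottery's expected utility is 0.24·u(2000) + 0.76·u(0) = 0.24·2000^α (since u(0) = 0 for α > 0).
Setting u(598) equal to that: 598^α = 0.24·2000^α ⇒ (598/2000)^α = 0.24.
Take logs: α = ln 0.24 / ln(598/2000) ≈ 1.18206.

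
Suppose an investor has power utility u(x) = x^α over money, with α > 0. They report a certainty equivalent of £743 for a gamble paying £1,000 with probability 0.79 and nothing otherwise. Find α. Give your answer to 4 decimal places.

Since u(0) = 0, the lottery's EU is 0.79·1000^α.
Indifference: 743^α = 0.79·1000^α, so (743/1000)^α = 0.79.
Take logs: α = ln 0.79 / ln(743/1000) ≈ 0.793520.

α ≈ 0.7935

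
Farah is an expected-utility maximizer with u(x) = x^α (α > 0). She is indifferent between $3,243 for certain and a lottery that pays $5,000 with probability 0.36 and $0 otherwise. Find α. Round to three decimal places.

Since u(0) = 0, the lottery's EU is 0.36·5000^α.
Indifference: 3243^α = 0.36·5000^α, so (3243/5000)^α = 0.36.
Take logs: α = ln 0.36 / ln(3243/5000) ≈ 2.35980.

α ≈ 2.360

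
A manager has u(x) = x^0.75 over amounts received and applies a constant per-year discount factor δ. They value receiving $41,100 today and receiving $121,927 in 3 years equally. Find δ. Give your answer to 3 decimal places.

The payoff in 3 years is discounted by δ^3, so u(41100) = δ^3·u(121927) and δ^3 = u(41100)/u(121927).
With u(x) = x^0.75: δ^3 = 41100^0.75/121927^0.75 = (41100/121927)^0.75 = 0.44239.
Taking the cube root: δ = 0.44239^(1/3) ≈ 0.762.

δ ≈ 0.762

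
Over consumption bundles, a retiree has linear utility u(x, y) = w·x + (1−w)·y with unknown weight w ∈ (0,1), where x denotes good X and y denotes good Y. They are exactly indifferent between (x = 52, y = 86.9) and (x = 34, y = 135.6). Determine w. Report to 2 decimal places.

Indifference: w·52 + (1−w)·86.9 = w·34 + (1−w)·135.6.
Rearranging, 18·w − 48.7·(1−w) = 0.
The marginal rate of substitution is 48.7/18, so w = 48.7/(18+48.7) = 0.73.

w = 0.73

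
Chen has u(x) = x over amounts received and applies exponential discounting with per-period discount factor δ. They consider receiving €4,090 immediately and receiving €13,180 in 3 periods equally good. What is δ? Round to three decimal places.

δ ≈ 0.677

Equating discounted utilities: u(4090) = δ^3·u(13180) ⇒ δ^3 = u(4090)/u(13180).
With u(x) = x: δ^3 = 4090/13180 = 0.31032.
Hence δ = (0.31032)^(1/3) = 0.67702.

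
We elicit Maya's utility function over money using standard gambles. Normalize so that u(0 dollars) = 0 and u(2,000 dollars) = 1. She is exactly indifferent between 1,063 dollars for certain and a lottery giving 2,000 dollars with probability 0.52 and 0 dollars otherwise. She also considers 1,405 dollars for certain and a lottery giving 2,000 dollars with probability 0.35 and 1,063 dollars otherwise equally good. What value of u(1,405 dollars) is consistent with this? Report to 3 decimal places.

First, u(1,063 dollars) = 0.52·u(2,000 dollars) + 0.48·u(0 dollars) = 0.52.
The second indifference gives u(1,405 dollars) = 0.35·u(2,000 dollars) + 0.65·u(1,063 dollars) = 0.35·1.00 + 0.65·0.52 = 0.6880.

0.688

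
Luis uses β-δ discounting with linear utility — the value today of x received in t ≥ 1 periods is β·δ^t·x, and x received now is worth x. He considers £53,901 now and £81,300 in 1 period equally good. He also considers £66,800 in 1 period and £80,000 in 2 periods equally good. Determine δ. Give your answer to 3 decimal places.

From the later pair, β·δ^1·66800 = β·δ^2·80000; dividing through, δ = 66800/80000 = 0.83500.

δ ≈ 0.835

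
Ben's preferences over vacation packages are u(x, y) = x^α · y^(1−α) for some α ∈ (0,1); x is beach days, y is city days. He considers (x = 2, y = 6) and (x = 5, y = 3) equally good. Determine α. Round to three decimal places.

The Cobb–Douglas utilities coincide, so 2^α·6^(1−α) = 5^α·3^(1−α).
(2/5)^α = (3/6)^(1−α); take logs: α·ln(2/5) = (1−α)·ln(3/6), i.e. α·-0.916291 = (1−α)·-0.693147.
With A = -0.916291 and B = -0.693147: α·A = (1−α)·B, so α = B/(A+B) = -0.693147/-1.609438 ≈ 0.431.

α ≈ 0.431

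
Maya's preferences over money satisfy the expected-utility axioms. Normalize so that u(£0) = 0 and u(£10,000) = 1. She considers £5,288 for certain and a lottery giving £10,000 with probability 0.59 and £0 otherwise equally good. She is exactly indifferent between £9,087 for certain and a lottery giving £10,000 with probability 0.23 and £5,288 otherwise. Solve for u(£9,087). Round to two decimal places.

First, u(£5,288) = 0.59·u(£10,000) + 0.41·u(£0) = 0.59.
Then u(£9,087) = 0.23·u(£10,000) + 0.77·u(£5,288) = 0.23·1.00 + 0.77·0.59 = 0.6843.

0.68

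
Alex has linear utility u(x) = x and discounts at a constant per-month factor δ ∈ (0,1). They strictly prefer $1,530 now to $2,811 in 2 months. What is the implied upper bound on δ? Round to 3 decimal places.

δ < 0.738

The preference means 1530 > δ^2·2811.
Hence δ^2 < 1530/2811 = 0.54429, and x ↦ x^(1/2) is increasing on (0,∞).
δ < (1530/2811)^(1/2) ≈ 0.738.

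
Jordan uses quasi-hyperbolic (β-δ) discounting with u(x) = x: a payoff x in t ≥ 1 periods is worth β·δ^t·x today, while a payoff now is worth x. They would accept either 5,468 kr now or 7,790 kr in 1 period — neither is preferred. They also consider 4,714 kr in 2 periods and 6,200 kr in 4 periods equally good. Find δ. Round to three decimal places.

δ ≈ 0.872

Both payoffs in the second observation are in the future, so β drops out: δ^2·4714 = δ^4·6200 ⇒ δ^2 = 4714/6200 = 0.76032, so δ = 0.87196.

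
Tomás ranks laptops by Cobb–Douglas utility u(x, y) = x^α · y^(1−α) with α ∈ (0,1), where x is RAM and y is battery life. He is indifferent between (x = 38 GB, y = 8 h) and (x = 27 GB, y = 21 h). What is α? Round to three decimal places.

α ≈ 0.738

Set the two utilities equal: 38^α·8^(1−α) = 27^α·21^(1−α).
Rearrange to (38/27)^α = (21/8)^(1−α) and take logs: α·0.341749 = (1−α)·0.965081.
Thus α·(1.306830) = 0.965081, so α = 0.965081/1.306830 ≈ 0.738.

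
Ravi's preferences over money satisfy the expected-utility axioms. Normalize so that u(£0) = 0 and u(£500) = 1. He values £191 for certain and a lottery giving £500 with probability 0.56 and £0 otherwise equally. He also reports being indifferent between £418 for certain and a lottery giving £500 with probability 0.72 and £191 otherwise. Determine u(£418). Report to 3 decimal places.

The first gamble pins u(£191): it must equal 0.56·1 + 0.44·0 = 0.56.
The second indifference gives u(£418) = 0.72·u(£500) + 0.28·u(£191) = 0.72·1.00 + 0.28·0.56 = 0.8768.

0.877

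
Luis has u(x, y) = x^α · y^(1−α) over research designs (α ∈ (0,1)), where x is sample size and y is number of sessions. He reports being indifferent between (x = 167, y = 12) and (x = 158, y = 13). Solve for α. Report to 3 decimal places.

α ≈ 0.591

The Cobb–Douglas utilities coincide, so 167^α·12^(1−α) = 158^α·13^(1−α).
Rearrange to (167/158)^α = (13/12)^(1−α) and take logs: α·0.055399 = (1−α)·0.080043.
With A = 0.055399 and B = 0.080043: α·A = (1−α)·B, so α = B/(A+B) = 0.080043/0.135442 ≈ 0.591.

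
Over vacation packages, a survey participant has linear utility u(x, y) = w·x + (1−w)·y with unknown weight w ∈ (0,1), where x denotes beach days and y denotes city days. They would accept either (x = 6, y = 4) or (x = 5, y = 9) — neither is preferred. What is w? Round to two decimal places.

w = 0.83

Equating utilities: w·6 + (1−w)·4 = w·5 + (1−w)·9.
Collecting terms: w·1 = (1−w)·5.
The marginal rate of substitution is 5/1, so w = 5/(1+5) = 0.83.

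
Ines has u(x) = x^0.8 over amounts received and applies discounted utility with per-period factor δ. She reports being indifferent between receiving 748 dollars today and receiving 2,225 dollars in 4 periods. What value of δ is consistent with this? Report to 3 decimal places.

Indifference means u(748) = δ^4 · u(2225), so δ^4 = u(748)/u(2225).
Since u(x) = x^0.8, δ^4 = (748/2225)^0.8 = 0.33618^0.8 = 0.41808.
Taking the 4th root: δ = 0.41808^(1/4) ≈ 0.804.

δ ≈ 0.804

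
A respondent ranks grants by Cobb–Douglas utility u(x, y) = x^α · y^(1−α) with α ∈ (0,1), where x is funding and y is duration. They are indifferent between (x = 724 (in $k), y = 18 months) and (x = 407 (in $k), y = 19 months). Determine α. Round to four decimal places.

α ≈ 0.0858

The Cobb–Douglas utilities coincide, so 724^α·18^(1−α) = 407^α·19^(1−α).
Taking logs: α·ln 724 + (1−α)·ln 18 = α·ln 407 + (1−α)·ln 19, i.e. α·0.5759782 = (1−α)·0.0540672.
So α/(1−α) = (0.0540672)/(0.5759782) = 0.0938702, and α = 0.0938702/1.0938702 ≈ 0.0858.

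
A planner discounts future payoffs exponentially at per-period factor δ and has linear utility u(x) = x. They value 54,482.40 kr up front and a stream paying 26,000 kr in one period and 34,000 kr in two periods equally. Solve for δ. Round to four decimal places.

δ ≈ 0.9400

Equating present values: 54482.40 = 26000δ + 34000δ².
So 34000δ² + 26000δ − 54482.40 = 0.
The positive root is δ = [−26000 + √(26000² + 4·34000·54482.40)] / (2·34000) = (−26000 + 89920.000)/68000 ≈ 0.9400.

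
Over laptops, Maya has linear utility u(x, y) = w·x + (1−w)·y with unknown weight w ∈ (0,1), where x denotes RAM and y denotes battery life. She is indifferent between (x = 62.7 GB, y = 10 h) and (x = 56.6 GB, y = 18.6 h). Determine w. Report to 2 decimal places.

Indifference: w·62.7 + (1−w)·10 = w·56.6 + (1−w)·18.6.
Rearranging, 6.1·w − 8.6·(1−w) = 0.
Hence w = 8.6/(6.1+8.6) = 8.6/14.7 = 0.59.

w = 0.59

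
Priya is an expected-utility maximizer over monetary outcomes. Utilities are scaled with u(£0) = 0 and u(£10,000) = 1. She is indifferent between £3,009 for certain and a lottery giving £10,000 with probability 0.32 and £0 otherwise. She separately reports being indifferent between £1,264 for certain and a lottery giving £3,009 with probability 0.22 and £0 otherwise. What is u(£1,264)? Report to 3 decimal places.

0.070

First, u(£3,009) = 0.32·u(£10,000) + 0.68·u(£0) = 0.32.
Chaining: u(£1,264) = 0.22·0.32 + 0.78·0.00 = 0.0704.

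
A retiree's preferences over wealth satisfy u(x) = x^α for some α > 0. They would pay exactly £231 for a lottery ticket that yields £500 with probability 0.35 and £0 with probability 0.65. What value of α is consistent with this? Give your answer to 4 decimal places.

The lottery's expected utility is 0.35·u(500) + 0.65·u(0) = 0.35·500^α (since u(0) = 0 for α > 0).
Setting u(231) equal to that: 231^α = 0.35·500^α ⇒ (231/500)^α = 0.35.
α = ln(0.35) / ln(231/500) = -1.0498221/-0.7721904 ≈ 1.3595.

α ≈ 1.3595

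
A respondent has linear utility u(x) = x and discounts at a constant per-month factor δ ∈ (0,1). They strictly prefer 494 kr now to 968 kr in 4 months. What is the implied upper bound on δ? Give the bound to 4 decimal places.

δ < 0.8452

Comparing present values: 494 > δ^4·968.
So δ^4 < 494/968 = 0.51033; taking the 4th root of both positive sides preserves the inequality.
δ < 0.51033^(1/4) = 0.8452.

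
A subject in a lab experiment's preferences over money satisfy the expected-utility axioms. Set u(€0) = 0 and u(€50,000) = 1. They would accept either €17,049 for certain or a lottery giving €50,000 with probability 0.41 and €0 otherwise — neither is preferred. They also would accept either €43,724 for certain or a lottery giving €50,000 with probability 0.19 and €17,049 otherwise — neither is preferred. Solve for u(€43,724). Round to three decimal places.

0.522

The first gamble pins u(€17,049): it must equal 0.41·1 + 0.59·0 = 0.41.
Then u(€43,724) = 0.19·u(€50,000) + 0.81·u(€17,049) = 0.19·1.00 + 0.81·0.41 = 0.5221.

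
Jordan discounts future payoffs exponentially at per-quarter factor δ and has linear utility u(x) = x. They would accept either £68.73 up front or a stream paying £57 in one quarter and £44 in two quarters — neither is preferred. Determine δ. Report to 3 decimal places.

Equating present values: 68.73 = 57δ + 44δ².
So 44δ² + 57δ − 68.73 = 0.
The positive root is δ = [−57 + √(57² + 4·44·68.73)] / (2·44) = (−57 + 123.877)/88 ≈ 0.760.

δ ≈ 0.760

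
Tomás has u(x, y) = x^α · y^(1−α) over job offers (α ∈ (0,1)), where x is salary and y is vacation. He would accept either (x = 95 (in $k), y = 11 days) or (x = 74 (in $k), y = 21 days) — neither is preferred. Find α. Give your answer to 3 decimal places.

The Cobb–Douglas utilities coincide, so 95^α·11^(1−α) = 74^α·21^(1−α).
Taking logs: α·ln 95 + (1−α)·ln 11 = α·ln 74 + (1−α)·ln 21, i.e. α·0.249812 = (1−α)·0.646627.
With A = 0.249812 and B = 0.646627: α·A = (1−α)·B, so α = B/(A+B) = 0.646627/0.896439 ≈ 0.721.

α ≈ 0.721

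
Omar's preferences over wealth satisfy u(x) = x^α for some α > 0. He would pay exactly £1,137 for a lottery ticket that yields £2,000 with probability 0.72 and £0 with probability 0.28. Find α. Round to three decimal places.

α ≈ 0.582

EU(lottery) = 0.72·2000^α + 0.28·0 = 0.72·2000^α.
Setting u(1137) equal to that: 1137^α = 0.72·2000^α ⇒ (1137/2000)^α = 0.72.
Taking logs: α·ln(1137/2000) = ln(0.72), so α = -0.328504 / -0.564754 ≈ 0.582.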